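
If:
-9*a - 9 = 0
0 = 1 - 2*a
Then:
No Solution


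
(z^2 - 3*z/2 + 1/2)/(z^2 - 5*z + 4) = (z - 1/2)/(z - 4)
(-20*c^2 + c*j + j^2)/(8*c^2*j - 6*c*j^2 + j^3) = (-5*c - j)/(j*(2*c - j))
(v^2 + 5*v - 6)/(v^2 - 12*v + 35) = (v^2 + 5*v - 6)/(v^2 - 12*v + 35)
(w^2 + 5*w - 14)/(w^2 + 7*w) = (w - 2)/w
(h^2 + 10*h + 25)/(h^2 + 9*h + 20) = (h + 5)/(h + 4)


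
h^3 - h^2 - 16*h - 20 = (h - 5)*(h + 2)^2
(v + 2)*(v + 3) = v^2 + 5*v + 6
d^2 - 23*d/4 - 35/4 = (d - 7)*(d + 5/4)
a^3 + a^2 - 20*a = a*(a - 4)*(a + 5)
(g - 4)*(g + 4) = g^2 - 16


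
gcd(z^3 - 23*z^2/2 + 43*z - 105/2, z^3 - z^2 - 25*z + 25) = z - 5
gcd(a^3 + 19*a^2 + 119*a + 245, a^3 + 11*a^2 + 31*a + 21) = a + 7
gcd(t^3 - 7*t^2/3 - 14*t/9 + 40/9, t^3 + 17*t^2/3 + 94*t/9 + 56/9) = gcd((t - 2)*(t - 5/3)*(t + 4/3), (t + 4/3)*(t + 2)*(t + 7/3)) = t + 4/3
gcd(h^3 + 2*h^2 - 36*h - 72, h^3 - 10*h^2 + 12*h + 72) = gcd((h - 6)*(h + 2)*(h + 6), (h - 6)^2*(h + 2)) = h^2 - 4*h - 12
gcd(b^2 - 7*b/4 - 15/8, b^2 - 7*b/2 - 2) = 1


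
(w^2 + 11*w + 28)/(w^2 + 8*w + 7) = (w + 4)/(w + 1)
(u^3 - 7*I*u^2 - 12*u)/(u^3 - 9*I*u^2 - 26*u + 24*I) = u/(u - 2*I)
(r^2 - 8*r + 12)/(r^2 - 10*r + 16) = (r - 6)/(r - 8)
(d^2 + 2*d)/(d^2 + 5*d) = (d + 2)/(d + 5)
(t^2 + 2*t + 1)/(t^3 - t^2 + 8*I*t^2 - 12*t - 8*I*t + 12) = (t^2 + 2*t + 1)/(t^3 + t^2*(-1 + 8*I) + t*(-12 - 8*I) + 12)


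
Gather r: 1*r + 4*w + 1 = r + 4*w + 1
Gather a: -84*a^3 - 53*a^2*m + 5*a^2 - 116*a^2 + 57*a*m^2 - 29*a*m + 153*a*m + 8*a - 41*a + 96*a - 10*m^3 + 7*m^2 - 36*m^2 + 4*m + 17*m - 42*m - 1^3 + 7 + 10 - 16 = -84*a^3 + a^2*(-53*m - 111) + a*(57*m^2 + 124*m + 63) - 10*m^3 - 29*m^2 - 21*m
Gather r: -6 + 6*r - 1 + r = 7*r - 7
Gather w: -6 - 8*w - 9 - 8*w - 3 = -16*w - 18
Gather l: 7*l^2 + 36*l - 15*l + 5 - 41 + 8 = 7*l^2 + 21*l - 28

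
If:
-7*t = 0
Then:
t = 0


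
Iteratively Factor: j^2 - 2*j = (j)*(j - 2)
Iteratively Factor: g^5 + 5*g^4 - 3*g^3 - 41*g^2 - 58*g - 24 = (g - 3)*(g^4 + 8*g^3 + 21*g^2 + 22*g + 8) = (g - 3)*(g + 1)*(g^3 + 7*g^2 + 14*g + 8) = (g - 3)*(g + 1)*(g + 2)*(g^2 + 5*g + 4) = (g - 3)*(g + 1)^2*(g + 2)*(g + 4)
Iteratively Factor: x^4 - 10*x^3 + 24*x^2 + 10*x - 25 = (x + 1)*(x^3 - 11*x^2 + 35*x - 25) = (x - 5)*(x + 1)*(x^2 - 6*x + 5) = (x - 5)^2*(x + 1)*(x - 1)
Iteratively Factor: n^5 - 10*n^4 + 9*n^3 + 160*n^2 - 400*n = (n - 5)*(n^4 - 5*n^3 - 16*n^2 + 80*n) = n*(n - 5)*(n^3 - 5*n^2 - 16*n + 80) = n*(n - 5)*(n - 4)*(n^2 - n - 20) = n*(n - 5)^2*(n - 4)*(n + 4)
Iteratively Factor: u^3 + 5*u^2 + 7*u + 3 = (u + 1)*(u^2 + 4*u + 3) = (u + 1)^2*(u + 3)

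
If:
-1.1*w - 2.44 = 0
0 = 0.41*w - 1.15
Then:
No Solution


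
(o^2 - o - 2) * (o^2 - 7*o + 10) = o^4 - 8*o^3 + 15*o^2 + 4*o - 20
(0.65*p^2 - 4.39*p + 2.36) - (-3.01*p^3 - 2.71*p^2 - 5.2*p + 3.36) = 3.01*p^3 + 3.36*p^2 + 0.81*p - 1.0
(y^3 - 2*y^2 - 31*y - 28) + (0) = y^3 - 2*y^2 - 31*y - 28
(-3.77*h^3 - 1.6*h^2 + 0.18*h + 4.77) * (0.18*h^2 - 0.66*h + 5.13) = -0.6786*h^5 + 2.2002*h^4 - 18.2517*h^3 - 7.4682*h^2 - 2.2248*h + 24.4701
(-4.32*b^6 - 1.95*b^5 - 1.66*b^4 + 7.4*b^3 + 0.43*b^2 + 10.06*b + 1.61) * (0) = 0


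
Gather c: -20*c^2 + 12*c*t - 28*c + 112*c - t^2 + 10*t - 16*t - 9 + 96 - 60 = -20*c^2 + c*(12*t + 84) - t^2 - 6*t + 27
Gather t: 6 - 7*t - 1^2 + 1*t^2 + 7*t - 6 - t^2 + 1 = 0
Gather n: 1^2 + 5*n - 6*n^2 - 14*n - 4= -6*n^2 - 9*n - 3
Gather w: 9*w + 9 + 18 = 9*w + 27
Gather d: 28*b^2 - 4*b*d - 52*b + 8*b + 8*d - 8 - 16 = 28*b^2 - 44*b + d*(8 - 4*b) - 24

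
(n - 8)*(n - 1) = n^2 - 9*n + 8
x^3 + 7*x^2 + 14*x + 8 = (x + 1)*(x + 2)*(x + 4)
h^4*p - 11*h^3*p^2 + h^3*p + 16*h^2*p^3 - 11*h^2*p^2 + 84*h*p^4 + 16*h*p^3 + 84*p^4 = (h - 7*p)*(h - 6*p)*(h + 2*p)*(h*p + p)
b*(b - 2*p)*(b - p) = b^3 - 3*b^2*p + 2*b*p^2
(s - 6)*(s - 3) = s^2 - 9*s + 18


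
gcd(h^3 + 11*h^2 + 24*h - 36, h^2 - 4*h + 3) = h - 1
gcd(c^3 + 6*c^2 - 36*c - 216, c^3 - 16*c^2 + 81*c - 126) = c - 6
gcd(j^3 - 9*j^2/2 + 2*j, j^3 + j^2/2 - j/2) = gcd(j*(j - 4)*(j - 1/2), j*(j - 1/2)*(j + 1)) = j^2 - j/2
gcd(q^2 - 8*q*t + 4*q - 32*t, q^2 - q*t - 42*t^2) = 1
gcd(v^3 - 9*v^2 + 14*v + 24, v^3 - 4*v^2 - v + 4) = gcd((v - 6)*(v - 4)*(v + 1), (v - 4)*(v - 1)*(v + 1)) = v^2 - 3*v - 4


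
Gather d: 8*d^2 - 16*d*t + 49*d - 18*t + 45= 8*d^2 + d*(49 - 16*t) - 18*t + 45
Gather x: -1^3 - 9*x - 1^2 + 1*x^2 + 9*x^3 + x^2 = 9*x^3 + 2*x^2 - 9*x - 2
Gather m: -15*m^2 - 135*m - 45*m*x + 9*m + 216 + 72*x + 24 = -15*m^2 + m*(-45*x - 126) + 72*x + 240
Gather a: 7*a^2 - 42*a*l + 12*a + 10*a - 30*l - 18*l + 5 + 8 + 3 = 7*a^2 + a*(22 - 42*l) - 48*l + 16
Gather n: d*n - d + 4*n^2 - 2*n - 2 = -d + 4*n^2 + n*(d - 2) - 2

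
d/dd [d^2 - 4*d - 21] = 2*d - 4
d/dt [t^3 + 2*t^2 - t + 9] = 3*t^2 + 4*t - 1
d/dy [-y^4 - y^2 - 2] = -4*y^3 - 2*y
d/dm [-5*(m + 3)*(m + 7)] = -10*m - 50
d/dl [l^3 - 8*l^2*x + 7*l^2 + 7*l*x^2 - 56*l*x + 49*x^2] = 3*l^2 - 16*l*x + 14*l + 7*x^2 - 56*x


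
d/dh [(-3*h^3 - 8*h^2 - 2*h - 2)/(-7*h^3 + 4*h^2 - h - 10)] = 2*(-34*h^4 - 11*h^3 + 32*h^2 + 88*h + 9)/(49*h^6 - 56*h^5 + 30*h^4 + 132*h^3 - 79*h^2 + 20*h + 100)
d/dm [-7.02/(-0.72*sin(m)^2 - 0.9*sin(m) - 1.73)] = -(10.1088*sin(m) + 6.318)*cos(m)/(0.72*sin(m)^2 + 0.9*sin(m) + 1.73)^2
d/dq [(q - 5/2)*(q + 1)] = 2*q - 3/2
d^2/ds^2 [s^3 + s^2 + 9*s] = 6*s + 2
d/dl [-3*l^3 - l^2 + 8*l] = -9*l^2 - 2*l + 8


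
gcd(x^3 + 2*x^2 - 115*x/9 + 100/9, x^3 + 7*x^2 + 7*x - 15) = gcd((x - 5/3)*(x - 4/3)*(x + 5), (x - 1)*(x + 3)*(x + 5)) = x + 5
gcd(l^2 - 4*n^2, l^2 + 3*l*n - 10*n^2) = l - 2*n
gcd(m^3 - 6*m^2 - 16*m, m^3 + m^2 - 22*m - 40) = m + 2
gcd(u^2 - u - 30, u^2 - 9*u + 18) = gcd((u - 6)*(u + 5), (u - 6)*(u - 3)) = u - 6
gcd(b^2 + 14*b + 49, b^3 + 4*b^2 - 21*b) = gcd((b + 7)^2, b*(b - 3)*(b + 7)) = b + 7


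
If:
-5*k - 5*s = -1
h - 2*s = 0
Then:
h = 2*s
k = 1/5 - s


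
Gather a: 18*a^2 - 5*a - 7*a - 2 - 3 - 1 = 18*a^2 - 12*a - 6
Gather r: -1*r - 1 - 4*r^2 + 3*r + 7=-4*r^2 + 2*r + 6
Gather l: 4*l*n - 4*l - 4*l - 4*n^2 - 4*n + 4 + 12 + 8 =l*(4*n - 8) - 4*n^2 - 4*n + 24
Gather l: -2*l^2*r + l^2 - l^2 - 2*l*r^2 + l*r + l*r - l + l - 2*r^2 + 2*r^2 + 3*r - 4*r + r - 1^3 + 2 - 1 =-2*l^2*r + l*(-2*r^2 + 2*r)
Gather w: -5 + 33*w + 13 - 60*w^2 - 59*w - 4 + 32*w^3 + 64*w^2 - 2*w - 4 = 32*w^3 + 4*w^2 - 28*w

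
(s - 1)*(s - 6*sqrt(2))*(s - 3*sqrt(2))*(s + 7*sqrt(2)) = s^4 - 2*sqrt(2)*s^3 - s^3 - 90*s^2 + 2*sqrt(2)*s^2 + 90*s + 252*sqrt(2)*s - 252*sqrt(2)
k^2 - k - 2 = (k - 2)*(k + 1)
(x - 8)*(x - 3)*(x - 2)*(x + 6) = x^4 - 7*x^3 - 32*x^2 + 228*x - 288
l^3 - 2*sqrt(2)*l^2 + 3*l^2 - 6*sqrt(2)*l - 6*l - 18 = (l + 3)*(l - 3*sqrt(2))*(l + sqrt(2))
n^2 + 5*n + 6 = (n + 2)*(n + 3)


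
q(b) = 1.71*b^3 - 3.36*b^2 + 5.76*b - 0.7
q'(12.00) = 663.84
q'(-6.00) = 230.76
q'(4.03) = 61.99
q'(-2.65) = 59.59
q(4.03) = 79.86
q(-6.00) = -525.58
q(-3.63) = -147.68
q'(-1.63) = 30.34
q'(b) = 5.13*b^2 - 6.72*b + 5.76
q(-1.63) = -26.42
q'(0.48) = 3.72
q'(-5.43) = 193.51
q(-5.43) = -404.82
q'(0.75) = 3.61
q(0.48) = 1.48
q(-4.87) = -305.95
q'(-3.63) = 97.75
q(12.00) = 2539.46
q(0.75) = 2.45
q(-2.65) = -71.38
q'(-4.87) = 160.15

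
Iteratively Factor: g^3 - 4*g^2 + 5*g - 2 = (g - 2)*(g^2 - 2*g + 1) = (g - 2)*(g - 1)*(g - 1)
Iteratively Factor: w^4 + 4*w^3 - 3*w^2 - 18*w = (w - 2)*(w^3 + 6*w^2 + 9*w) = w*(w - 2)*(w^2 + 6*w + 9) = w*(w - 2)*(w + 3)*(w + 3)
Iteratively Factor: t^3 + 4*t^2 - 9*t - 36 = (t + 3)*(t^2 + t - 12) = (t - 3)*(t + 3)*(t + 4)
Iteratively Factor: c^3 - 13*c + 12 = (c - 1)*(c^2 + c - 12) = (c - 1)*(c + 4)*(c - 3)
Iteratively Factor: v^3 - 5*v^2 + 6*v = (v - 3)*(v^2 - 2*v) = (v - 3)*(v - 2)*(v)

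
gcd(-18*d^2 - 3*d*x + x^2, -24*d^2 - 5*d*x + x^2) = 3*d + x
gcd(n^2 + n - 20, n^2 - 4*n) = n - 4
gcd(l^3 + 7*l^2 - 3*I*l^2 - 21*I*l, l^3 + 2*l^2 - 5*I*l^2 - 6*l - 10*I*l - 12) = l - 3*I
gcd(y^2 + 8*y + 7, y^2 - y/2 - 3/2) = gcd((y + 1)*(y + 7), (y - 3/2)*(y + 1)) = y + 1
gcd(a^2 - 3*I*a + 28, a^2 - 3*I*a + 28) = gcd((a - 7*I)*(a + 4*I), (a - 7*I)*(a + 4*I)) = a^2 - 3*I*a + 28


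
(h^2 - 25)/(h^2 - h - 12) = (25 - h^2)/(-h^2 + h + 12)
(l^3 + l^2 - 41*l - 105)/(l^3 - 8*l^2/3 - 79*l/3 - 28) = 3*(l + 5)/(3*l + 4)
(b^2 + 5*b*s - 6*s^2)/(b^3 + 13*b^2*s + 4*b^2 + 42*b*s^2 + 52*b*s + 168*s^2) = (b - s)/(b^2 + 7*b*s + 4*b + 28*s)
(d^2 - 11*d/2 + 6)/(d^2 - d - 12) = (d - 3/2)/(d + 3)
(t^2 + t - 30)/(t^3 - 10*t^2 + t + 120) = (t + 6)/(t^2 - 5*t - 24)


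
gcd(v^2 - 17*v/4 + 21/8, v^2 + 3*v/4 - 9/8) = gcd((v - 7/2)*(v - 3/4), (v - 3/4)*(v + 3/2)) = v - 3/4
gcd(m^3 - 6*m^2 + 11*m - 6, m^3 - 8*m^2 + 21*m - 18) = m^2 - 5*m + 6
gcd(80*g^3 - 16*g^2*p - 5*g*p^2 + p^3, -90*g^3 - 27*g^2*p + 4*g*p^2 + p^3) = -5*g + p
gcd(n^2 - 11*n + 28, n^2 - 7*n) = n - 7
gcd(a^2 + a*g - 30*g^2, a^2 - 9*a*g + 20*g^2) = a - 5*g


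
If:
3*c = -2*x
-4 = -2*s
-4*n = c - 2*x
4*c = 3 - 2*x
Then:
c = 3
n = -3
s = 2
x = -9/2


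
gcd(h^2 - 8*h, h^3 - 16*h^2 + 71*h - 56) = h - 8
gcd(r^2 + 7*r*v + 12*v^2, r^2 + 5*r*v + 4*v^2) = r + 4*v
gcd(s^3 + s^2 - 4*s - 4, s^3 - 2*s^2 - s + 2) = s^2 - s - 2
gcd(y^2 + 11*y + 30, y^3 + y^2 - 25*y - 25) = y + 5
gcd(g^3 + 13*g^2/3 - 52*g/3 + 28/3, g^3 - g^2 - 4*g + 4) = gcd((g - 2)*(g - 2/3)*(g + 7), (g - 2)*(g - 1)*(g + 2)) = g - 2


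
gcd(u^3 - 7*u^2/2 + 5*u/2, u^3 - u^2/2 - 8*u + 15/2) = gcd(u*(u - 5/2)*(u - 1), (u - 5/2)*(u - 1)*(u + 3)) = u^2 - 7*u/2 + 5/2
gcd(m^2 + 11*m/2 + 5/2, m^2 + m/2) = m + 1/2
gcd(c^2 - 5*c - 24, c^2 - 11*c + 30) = 1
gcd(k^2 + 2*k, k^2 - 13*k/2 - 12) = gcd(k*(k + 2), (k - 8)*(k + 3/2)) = 1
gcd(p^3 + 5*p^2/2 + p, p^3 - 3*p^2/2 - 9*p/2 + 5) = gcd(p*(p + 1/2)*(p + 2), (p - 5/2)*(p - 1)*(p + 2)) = p + 2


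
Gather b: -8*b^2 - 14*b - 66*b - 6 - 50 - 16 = -8*b^2 - 80*b - 72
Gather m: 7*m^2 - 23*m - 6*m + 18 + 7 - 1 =7*m^2 - 29*m + 24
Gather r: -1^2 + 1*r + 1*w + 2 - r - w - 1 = 0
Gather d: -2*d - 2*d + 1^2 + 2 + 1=4 - 4*d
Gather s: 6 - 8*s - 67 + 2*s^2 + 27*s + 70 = 2*s^2 + 19*s + 9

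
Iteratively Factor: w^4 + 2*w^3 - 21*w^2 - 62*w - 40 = (w + 4)*(w^3 - 2*w^2 - 13*w - 10) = (w + 2)*(w + 4)*(w^2 - 4*w - 5) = (w + 1)*(w + 2)*(w + 4)*(w - 5)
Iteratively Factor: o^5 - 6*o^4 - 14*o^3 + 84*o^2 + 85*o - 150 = (o + 3)*(o^4 - 9*o^3 + 13*o^2 + 45*o - 50) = (o + 2)*(o + 3)*(o^3 - 11*o^2 + 35*o - 25) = (o - 5)*(o + 2)*(o + 3)*(o^2 - 6*o + 5) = (o - 5)^2*(o + 2)*(o + 3)*(o - 1)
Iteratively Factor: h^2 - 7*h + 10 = (h - 2)*(h - 5)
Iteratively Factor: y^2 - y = (y - 1)*(y)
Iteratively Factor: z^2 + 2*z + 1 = (z + 1)*(z + 1)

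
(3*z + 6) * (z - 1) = 3*z^2 + 3*z - 6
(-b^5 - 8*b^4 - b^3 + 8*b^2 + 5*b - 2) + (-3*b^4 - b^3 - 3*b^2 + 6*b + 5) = -b^5 - 11*b^4 - 2*b^3 + 5*b^2 + 11*b + 3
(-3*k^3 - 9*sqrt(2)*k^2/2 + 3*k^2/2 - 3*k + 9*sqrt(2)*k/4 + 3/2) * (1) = -3*k^3 - 9*sqrt(2)*k^2/2 + 3*k^2/2 - 3*k + 9*sqrt(2)*k/4 + 3/2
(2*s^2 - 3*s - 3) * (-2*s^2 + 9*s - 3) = -4*s^4 + 24*s^3 - 27*s^2 - 18*s + 9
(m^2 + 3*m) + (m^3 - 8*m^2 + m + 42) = m^3 - 7*m^2 + 4*m + 42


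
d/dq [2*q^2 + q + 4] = 4*q + 1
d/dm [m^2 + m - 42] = 2*m + 1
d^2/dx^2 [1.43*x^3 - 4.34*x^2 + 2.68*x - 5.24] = 8.58*x - 8.68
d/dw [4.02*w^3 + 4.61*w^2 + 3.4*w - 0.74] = 12.06*w^2 + 9.22*w + 3.4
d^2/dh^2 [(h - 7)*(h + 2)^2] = 6*h - 6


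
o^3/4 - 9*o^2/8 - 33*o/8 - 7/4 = (o/4 + 1/2)*(o - 7)*(o + 1/2)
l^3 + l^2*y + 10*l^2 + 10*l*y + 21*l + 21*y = (l + 3)*(l + 7)*(l + y)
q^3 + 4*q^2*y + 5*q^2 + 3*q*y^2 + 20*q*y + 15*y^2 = (q + 5)*(q + y)*(q + 3*y)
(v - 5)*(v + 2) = v^2 - 3*v - 10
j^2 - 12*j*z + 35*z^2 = (j - 7*z)*(j - 5*z)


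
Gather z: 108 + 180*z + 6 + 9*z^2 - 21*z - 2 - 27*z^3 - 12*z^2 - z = -27*z^3 - 3*z^2 + 158*z + 112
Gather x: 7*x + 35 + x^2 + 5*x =x^2 + 12*x + 35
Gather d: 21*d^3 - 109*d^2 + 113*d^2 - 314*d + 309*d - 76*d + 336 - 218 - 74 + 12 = 21*d^3 + 4*d^2 - 81*d + 56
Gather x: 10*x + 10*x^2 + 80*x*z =10*x^2 + x*(80*z + 10)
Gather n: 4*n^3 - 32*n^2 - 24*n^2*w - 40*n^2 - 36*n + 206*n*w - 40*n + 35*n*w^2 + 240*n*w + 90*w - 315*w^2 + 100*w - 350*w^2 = 4*n^3 + n^2*(-24*w - 72) + n*(35*w^2 + 446*w - 76) - 665*w^2 + 190*w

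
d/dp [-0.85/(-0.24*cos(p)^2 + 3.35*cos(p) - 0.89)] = (0.408*cos(p) - 2.8475)*sin(p)/(0.24*cos(p)^2 - 3.35*cos(p) + 0.89)^2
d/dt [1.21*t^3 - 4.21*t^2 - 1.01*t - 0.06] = 3.63*t^2 - 8.42*t - 1.01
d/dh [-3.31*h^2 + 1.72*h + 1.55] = 1.72 - 6.62*h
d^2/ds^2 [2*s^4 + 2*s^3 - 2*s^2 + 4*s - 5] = 24*s^2 + 12*s - 4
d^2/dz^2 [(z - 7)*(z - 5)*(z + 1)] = 6*z - 22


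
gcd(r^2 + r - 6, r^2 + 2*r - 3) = r + 3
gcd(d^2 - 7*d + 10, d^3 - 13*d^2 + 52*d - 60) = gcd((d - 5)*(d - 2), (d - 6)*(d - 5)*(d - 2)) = d^2 - 7*d + 10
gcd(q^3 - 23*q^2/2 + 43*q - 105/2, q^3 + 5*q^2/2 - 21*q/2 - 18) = q - 3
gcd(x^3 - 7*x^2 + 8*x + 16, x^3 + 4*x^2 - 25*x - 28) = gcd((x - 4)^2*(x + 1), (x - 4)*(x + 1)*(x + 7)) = x^2 - 3*x - 4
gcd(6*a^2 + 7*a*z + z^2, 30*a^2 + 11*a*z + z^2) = 6*a + z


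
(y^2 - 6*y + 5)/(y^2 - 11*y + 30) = (y - 1)/(y - 6)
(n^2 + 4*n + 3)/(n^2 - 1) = (n + 3)/(n - 1)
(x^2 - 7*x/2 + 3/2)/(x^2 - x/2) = (x - 3)/x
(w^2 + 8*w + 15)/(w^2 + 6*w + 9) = (w + 5)/(w + 3)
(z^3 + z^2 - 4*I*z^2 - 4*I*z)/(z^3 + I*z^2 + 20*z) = (z + 1)/(z + 5*I)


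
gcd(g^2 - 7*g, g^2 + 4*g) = g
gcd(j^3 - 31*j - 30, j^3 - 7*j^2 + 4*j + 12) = j^2 - 5*j - 6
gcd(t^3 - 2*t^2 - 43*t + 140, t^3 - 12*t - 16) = t - 4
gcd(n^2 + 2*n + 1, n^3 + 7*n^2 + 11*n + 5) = n^2 + 2*n + 1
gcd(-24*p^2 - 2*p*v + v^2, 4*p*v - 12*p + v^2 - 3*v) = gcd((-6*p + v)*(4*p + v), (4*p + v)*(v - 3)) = 4*p + v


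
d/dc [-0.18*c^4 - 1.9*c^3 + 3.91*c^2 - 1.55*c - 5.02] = -0.72*c^3 - 5.7*c^2 + 7.82*c - 1.55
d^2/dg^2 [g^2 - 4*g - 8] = 2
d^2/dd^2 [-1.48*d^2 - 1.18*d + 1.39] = -2.96000000000000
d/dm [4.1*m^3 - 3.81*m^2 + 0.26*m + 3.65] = 12.3*m^2 - 7.62*m + 0.26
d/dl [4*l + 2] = 4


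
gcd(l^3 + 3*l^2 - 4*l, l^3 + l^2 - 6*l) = l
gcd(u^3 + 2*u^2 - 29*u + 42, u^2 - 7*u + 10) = u - 2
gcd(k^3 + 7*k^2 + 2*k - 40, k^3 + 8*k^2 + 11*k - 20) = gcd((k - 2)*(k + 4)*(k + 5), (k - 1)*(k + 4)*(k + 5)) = k^2 + 9*k + 20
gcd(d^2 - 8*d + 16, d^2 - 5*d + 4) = d - 4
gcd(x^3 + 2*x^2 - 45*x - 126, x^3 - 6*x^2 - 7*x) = x - 7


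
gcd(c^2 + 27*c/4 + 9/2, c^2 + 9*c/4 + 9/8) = c + 3/4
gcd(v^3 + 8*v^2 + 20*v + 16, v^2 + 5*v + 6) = v + 2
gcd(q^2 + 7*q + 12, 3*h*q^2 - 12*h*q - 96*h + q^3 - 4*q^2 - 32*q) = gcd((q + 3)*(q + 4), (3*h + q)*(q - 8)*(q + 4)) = q + 4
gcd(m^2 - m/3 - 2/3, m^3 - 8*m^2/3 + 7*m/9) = 1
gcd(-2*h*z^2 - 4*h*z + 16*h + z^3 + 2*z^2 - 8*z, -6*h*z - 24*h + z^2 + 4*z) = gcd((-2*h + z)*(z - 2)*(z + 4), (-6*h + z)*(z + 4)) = z + 4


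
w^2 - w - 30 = (w - 6)*(w + 5)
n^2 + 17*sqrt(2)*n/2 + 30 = (n + 5*sqrt(2)/2)*(n + 6*sqrt(2))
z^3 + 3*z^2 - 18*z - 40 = (z - 4)*(z + 2)*(z + 5)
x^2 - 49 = (x - 7)*(x + 7)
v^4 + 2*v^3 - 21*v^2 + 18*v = v*(v - 3)*(v - 1)*(v + 6)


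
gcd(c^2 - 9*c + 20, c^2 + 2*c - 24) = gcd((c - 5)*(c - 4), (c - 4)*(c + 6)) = c - 4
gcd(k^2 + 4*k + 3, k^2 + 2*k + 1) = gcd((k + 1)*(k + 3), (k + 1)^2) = k + 1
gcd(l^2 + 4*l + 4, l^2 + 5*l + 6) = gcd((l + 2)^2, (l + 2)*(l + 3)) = l + 2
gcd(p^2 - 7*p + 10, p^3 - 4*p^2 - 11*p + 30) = p^2 - 7*p + 10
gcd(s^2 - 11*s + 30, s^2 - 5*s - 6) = s - 6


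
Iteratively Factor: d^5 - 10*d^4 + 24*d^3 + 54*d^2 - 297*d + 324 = (d - 3)*(d^4 - 7*d^3 + 3*d^2 + 63*d - 108) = (d - 3)^2*(d^3 - 4*d^2 - 9*d + 36) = (d - 3)^3*(d^2 - d - 12) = (d - 4)*(d - 3)^3*(d + 3)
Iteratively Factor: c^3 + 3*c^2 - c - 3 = (c - 1)*(c^2 + 4*c + 3) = (c - 1)*(c + 1)*(c + 3)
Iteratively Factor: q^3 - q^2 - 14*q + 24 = (q + 4)*(q^2 - 5*q + 6) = (q - 3)*(q + 4)*(q - 2)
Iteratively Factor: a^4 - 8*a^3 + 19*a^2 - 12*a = (a - 3)*(a^3 - 5*a^2 + 4*a) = (a - 4)*(a - 3)*(a^2 - a) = (a - 4)*(a - 3)*(a - 1)*(a)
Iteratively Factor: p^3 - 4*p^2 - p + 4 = (p + 1)*(p^2 - 5*p + 4) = (p - 1)*(p + 1)*(p - 4)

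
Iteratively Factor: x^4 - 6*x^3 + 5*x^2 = (x - 5)*(x^3 - x^2) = x*(x - 5)*(x^2 - x) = x*(x - 5)*(x - 1)*(x)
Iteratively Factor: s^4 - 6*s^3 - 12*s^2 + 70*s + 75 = (s - 5)*(s^3 - s^2 - 17*s - 15) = (s - 5)*(s + 3)*(s^2 - 4*s - 5) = (s - 5)^2*(s + 3)*(s + 1)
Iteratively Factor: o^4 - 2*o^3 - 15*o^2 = (o)*(o^3 - 2*o^2 - 15*o) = o^2*(o^2 - 2*o - 15) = o^2*(o + 3)*(o - 5)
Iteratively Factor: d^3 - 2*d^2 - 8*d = (d + 2)*(d^2 - 4*d) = (d - 4)*(d + 2)*(d)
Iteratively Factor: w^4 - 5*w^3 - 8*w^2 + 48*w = (w)*(w^3 - 5*w^2 - 8*w + 48) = w*(w - 4)*(w^2 - w - 12) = w*(w - 4)*(w + 3)*(w - 4)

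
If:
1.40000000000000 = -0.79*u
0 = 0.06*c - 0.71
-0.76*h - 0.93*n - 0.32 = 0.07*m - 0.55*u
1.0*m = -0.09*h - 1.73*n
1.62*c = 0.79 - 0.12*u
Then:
No Solution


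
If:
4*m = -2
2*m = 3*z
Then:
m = -1/2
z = -1/3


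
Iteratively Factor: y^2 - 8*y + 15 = (y - 5)*(y - 3)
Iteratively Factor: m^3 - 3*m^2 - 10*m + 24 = (m - 2)*(m^2 - m - 12) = (m - 2)*(m + 3)*(m - 4)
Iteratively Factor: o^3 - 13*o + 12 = (o - 1)*(o^2 + o - 12) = (o - 3)*(o - 1)*(o + 4)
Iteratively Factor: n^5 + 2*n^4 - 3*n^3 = (n + 3)*(n^4 - n^3) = n*(n + 3)*(n^3 - n^2) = n^2*(n + 3)*(n^2 - n) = n^2*(n - 1)*(n + 3)*(n)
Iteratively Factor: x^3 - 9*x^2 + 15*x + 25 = (x - 5)*(x^2 - 4*x - 5) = (x - 5)*(x + 1)*(x - 5)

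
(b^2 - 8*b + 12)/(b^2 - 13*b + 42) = (b - 2)/(b - 7)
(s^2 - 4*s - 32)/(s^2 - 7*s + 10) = (s^2 - 4*s - 32)/(s^2 - 7*s + 10)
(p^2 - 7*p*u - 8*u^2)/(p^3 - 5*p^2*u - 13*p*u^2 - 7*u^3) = (p - 8*u)/(p^2 - 6*p*u - 7*u^2)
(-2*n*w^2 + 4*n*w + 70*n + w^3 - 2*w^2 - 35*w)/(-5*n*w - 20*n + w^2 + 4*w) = (2*n*w^2 - 4*n*w - 70*n - w^3 + 2*w^2 + 35*w)/(5*n*w + 20*n - w^2 - 4*w)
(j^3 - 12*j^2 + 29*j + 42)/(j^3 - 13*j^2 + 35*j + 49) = (j - 6)/(j - 7)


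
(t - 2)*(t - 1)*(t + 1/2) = t^3 - 5*t^2/2 + t/2 + 1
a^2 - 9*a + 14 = (a - 7)*(a - 2)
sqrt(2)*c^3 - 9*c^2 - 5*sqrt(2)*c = c*(c - 5*sqrt(2))*(sqrt(2)*c + 1)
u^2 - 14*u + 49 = (u - 7)^2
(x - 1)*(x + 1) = x^2 - 1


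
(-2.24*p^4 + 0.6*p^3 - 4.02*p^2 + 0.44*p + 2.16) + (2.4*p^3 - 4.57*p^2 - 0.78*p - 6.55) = -2.24*p^4 + 3.0*p^3 - 8.59*p^2 - 0.34*p - 4.39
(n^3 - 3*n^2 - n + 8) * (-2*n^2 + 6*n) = -2*n^5 + 12*n^4 - 16*n^3 - 22*n^2 + 48*n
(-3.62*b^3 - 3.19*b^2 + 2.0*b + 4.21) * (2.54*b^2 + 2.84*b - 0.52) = -9.1948*b^5 - 18.3834*b^4 - 2.0972*b^3 + 18.0322*b^2 + 10.9164*b - 2.1892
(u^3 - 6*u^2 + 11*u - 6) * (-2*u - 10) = -2*u^4 + 2*u^3 + 38*u^2 - 98*u + 60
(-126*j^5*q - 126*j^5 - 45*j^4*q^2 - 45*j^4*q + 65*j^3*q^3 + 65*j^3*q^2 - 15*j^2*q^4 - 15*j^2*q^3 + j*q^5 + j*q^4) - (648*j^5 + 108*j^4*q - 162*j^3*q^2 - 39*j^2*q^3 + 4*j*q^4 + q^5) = -126*j^5*q - 774*j^5 - 45*j^4*q^2 - 153*j^4*q + 65*j^3*q^3 + 227*j^3*q^2 - 15*j^2*q^4 + 24*j^2*q^3 + j*q^5 - 3*j*q^4 - q^5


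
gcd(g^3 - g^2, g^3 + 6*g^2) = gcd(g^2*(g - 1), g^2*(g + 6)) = g^2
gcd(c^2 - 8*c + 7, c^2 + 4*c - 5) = c - 1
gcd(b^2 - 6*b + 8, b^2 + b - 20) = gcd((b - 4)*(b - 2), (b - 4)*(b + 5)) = b - 4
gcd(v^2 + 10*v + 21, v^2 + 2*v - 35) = v + 7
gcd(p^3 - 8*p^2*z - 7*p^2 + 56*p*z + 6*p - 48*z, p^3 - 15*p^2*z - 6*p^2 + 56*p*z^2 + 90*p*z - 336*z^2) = -p^2 + 8*p*z + 6*p - 48*z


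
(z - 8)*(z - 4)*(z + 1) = z^3 - 11*z^2 + 20*z + 32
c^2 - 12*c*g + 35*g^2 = (c - 7*g)*(c - 5*g)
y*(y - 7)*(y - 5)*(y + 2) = y^4 - 10*y^3 + 11*y^2 + 70*y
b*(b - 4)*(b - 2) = b^3 - 6*b^2 + 8*b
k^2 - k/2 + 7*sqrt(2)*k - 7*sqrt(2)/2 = (k - 1/2)*(k + 7*sqrt(2))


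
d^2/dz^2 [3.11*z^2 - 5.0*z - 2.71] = 6.22000000000000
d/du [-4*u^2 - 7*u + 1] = -8*u - 7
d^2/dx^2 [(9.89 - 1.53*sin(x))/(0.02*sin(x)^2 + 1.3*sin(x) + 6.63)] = (0.000612000000000001*sin(x)^5 - 0.055604*sin(x)^4 - 1.989912*sin(x)^3 - 24.631778*sin(x)^2 + 155.256075*sin(x) + 57.179512)/(0.02*sin(x)^2 + 1.3*sin(x) + 6.63)^3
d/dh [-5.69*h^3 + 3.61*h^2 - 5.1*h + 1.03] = -17.07*h^2 + 7.22*h - 5.1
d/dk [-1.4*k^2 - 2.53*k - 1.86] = -2.8*k - 2.53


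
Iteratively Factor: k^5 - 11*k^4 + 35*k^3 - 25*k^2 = (k - 5)*(k^4 - 6*k^3 + 5*k^2) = (k - 5)^2*(k^3 - k^2) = k*(k - 5)^2*(k^2 - k) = k^2*(k - 5)^2*(k - 1)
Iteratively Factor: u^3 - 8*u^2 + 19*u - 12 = (u - 4)*(u^2 - 4*u + 3) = (u - 4)*(u - 1)*(u - 3)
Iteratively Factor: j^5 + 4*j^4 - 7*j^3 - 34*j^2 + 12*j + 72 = (j + 3)*(j^4 + j^3 - 10*j^2 - 4*j + 24) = (j + 2)*(j + 3)*(j^3 - j^2 - 8*j + 12) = (j - 2)*(j + 2)*(j + 3)*(j^2 + j - 6) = (j - 2)*(j + 2)*(j + 3)^2*(j - 2)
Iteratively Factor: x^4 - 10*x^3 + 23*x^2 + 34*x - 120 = (x - 3)*(x^3 - 7*x^2 + 2*x + 40) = (x - 4)*(x - 3)*(x^2 - 3*x - 10) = (x - 4)*(x - 3)*(x + 2)*(x - 5)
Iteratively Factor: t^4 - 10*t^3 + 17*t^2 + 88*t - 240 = (t - 4)*(t^3 - 6*t^2 - 7*t + 60) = (t - 4)*(t + 3)*(t^2 - 9*t + 20) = (t - 5)*(t - 4)*(t + 3)*(t - 4)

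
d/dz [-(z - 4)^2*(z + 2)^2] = -4*z^3 + 12*z^2 + 24*z - 32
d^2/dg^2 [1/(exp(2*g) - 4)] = 4*(exp(2*g) + 4)*exp(2*g)/(exp(2*g) - 4)^3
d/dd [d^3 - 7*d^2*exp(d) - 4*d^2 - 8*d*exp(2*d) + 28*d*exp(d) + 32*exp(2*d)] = -7*d^2*exp(d) + 3*d^2 - 16*d*exp(2*d) + 14*d*exp(d) - 8*d + 56*exp(2*d) + 28*exp(d)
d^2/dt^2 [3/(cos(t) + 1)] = 3*(sin(t)^2 + cos(t) + 1)/(cos(t) + 1)^3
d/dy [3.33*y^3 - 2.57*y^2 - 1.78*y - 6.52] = 9.99*y^2 - 5.14*y - 1.78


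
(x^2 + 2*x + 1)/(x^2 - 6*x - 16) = (x^2 + 2*x + 1)/(x^2 - 6*x - 16)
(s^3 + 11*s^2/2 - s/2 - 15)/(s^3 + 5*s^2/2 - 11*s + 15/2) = (s + 2)/(s - 1)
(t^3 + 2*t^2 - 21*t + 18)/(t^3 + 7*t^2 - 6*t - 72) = (t - 1)/(t + 4)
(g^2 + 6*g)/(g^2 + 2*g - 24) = g/(g - 4)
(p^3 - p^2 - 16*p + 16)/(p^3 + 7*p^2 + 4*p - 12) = (p^2 - 16)/(p^2 + 8*p + 12)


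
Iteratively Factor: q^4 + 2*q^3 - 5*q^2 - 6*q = (q)*(q^3 + 2*q^2 - 5*q - 6) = q*(q - 2)*(q^2 + 4*q + 3) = q*(q - 2)*(q + 3)*(q + 1)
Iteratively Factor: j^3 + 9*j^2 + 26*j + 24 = (j + 3)*(j^2 + 6*j + 8) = (j + 3)*(j + 4)*(j + 2)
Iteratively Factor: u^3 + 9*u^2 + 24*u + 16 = (u + 4)*(u^2 + 5*u + 4) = (u + 1)*(u + 4)*(u + 4)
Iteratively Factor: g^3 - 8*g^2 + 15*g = (g - 5)*(g^2 - 3*g) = (g - 5)*(g - 3)*(g)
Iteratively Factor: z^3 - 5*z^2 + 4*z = (z)*(z^2 - 5*z + 4) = z*(z - 4)*(z - 1)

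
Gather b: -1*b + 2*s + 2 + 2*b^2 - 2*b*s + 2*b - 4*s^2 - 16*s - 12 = 2*b^2 + b*(1 - 2*s) - 4*s^2 - 14*s - 10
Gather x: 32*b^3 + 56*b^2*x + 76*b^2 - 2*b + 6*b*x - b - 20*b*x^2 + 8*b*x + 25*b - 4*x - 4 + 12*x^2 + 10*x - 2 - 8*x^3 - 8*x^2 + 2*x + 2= 32*b^3 + 76*b^2 + 22*b - 8*x^3 + x^2*(4 - 20*b) + x*(56*b^2 + 14*b + 8) - 4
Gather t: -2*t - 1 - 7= -2*t - 8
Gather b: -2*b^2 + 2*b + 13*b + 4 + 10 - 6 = -2*b^2 + 15*b + 8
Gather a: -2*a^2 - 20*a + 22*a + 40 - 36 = -2*a^2 + 2*a + 4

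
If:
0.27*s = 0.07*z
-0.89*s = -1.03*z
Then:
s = 0.00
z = 0.00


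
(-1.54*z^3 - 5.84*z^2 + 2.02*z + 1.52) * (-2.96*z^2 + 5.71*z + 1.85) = 4.5584*z^5 + 8.493*z^4 - 42.1746*z^3 - 3.769*z^2 + 12.4162*z + 2.812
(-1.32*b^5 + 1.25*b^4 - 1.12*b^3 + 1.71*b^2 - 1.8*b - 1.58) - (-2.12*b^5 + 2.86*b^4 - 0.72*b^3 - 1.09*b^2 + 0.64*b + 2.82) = 0.8*b^5 - 1.61*b^4 - 0.4*b^3 + 2.8*b^2 - 2.44*b - 4.4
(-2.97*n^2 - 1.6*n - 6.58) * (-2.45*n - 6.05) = 7.2765*n^3 + 21.8885*n^2 + 25.801*n + 39.809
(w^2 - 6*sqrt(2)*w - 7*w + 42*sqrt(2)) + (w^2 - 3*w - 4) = 2*w^2 - 10*w - 6*sqrt(2)*w - 4 + 42*sqrt(2)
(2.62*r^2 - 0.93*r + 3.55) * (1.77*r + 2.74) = 4.6374*r^3 + 5.5327*r^2 + 3.7353*r + 9.727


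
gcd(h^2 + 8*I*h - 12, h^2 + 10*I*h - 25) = 1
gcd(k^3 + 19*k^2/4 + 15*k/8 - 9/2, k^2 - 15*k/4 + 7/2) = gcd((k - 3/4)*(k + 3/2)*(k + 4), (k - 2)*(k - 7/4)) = 1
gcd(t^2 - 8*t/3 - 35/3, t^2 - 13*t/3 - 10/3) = t - 5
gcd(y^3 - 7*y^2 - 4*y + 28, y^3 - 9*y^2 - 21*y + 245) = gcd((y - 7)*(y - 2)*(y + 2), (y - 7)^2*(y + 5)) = y - 7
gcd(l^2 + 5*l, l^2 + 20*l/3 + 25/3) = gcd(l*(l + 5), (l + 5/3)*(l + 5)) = l + 5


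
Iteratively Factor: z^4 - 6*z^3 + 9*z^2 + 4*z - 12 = (z - 3)*(z^3 - 3*z^2 + 4) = (z - 3)*(z - 2)*(z^2 - z - 2) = (z - 3)*(z - 2)^2*(z + 1)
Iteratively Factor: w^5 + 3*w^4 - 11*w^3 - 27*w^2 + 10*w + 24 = (w + 2)*(w^4 + w^3 - 13*w^2 - w + 12) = (w + 1)*(w + 2)*(w^3 - 13*w + 12) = (w - 3)*(w + 1)*(w + 2)*(w^2 + 3*w - 4) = (w - 3)*(w - 1)*(w + 1)*(w + 2)*(w + 4)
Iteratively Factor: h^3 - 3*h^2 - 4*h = (h + 1)*(h^2 - 4*h) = (h - 4)*(h + 1)*(h)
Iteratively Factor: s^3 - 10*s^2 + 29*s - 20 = (s - 5)*(s^2 - 5*s + 4) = (s - 5)*(s - 4)*(s - 1)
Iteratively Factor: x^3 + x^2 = (x)*(x^2 + x) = x^2*(x + 1)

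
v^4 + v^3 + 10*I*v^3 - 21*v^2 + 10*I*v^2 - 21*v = v*(v + 1)*(v + 3*I)*(v + 7*I)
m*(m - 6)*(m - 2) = m^3 - 8*m^2 + 12*m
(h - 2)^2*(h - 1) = h^3 - 5*h^2 + 8*h - 4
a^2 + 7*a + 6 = (a + 1)*(a + 6)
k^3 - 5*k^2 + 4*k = k*(k - 4)*(k - 1)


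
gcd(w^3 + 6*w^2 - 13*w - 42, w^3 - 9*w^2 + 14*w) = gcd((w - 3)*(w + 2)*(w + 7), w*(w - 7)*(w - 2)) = 1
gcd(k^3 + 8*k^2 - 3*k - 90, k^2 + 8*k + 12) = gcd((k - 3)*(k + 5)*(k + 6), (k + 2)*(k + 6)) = k + 6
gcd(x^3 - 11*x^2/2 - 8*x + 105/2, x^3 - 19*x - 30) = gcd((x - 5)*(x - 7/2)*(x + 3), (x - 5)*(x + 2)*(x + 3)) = x^2 - 2*x - 15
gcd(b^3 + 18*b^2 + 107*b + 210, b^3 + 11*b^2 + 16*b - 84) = b^2 + 13*b + 42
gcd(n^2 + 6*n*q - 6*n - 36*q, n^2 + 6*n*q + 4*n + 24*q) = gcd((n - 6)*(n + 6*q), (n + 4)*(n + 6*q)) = n + 6*q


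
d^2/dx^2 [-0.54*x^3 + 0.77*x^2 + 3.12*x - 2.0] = 1.54 - 3.24*x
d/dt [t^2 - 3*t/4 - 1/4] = 2*t - 3/4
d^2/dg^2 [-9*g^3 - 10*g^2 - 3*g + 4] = -54*g - 20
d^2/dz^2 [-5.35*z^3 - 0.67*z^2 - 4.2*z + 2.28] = -32.1*z - 1.34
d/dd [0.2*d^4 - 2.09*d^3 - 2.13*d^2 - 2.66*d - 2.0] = 0.8*d^3 - 6.27*d^2 - 4.26*d - 2.66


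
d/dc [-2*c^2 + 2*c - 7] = 2 - 4*c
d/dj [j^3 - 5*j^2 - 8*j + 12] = 3*j^2 - 10*j - 8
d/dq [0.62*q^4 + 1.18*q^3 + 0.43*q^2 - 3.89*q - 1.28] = 2.48*q^3 + 3.54*q^2 + 0.86*q - 3.89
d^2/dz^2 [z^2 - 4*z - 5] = 2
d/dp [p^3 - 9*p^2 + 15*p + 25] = 3*p^2 - 18*p + 15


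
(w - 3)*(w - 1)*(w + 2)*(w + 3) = w^4 + w^3 - 11*w^2 - 9*w + 18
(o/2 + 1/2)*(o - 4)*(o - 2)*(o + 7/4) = o^4/2 - 13*o^3/8 - 27*o^2/8 + 23*o/4 + 7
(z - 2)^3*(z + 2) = z^4 - 4*z^3 + 16*z - 16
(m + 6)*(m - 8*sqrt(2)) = m^2 - 8*sqrt(2)*m + 6*m - 48*sqrt(2)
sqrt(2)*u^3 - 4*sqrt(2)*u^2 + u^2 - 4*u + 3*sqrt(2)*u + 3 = (u - 3)*(u - 1)*(sqrt(2)*u + 1)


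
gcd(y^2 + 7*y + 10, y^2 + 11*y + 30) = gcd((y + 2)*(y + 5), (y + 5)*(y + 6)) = y + 5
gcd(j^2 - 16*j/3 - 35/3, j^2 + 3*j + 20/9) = j + 5/3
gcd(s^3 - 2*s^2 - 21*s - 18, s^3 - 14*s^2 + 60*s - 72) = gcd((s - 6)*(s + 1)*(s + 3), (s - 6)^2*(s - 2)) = s - 6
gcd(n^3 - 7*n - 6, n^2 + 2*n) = n + 2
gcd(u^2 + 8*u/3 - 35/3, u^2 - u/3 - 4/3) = 1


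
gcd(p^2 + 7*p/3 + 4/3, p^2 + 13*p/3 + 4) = p + 4/3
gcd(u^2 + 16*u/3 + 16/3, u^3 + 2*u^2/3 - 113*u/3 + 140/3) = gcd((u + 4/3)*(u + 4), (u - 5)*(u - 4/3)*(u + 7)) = 1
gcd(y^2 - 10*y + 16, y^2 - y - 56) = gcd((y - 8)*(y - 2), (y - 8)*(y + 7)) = y - 8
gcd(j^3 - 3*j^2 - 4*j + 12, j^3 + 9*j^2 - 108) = j - 3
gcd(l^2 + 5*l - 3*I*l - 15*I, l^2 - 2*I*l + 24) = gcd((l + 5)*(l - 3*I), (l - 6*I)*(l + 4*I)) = 1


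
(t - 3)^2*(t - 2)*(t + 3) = t^4 - 5*t^3 - 3*t^2 + 45*t - 54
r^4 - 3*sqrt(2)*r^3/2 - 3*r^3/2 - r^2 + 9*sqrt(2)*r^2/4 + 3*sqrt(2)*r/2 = r*(r - 2)*(r + 1/2)*(r - 3*sqrt(2)/2)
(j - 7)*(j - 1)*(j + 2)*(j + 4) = j^4 - 2*j^3 - 33*j^2 - 22*j + 56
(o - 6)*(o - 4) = o^2 - 10*o + 24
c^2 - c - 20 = (c - 5)*(c + 4)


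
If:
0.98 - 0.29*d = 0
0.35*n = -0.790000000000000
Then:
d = 3.38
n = -2.26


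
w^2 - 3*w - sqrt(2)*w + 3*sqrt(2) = (w - 3)*(w - sqrt(2))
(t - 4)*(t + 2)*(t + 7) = t^3 + 5*t^2 - 22*t - 56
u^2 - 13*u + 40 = (u - 8)*(u - 5)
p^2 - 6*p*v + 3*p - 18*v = (p + 3)*(p - 6*v)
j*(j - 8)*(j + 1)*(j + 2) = j^4 - 5*j^3 - 22*j^2 - 16*j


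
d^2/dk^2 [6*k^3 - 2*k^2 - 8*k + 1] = 36*k - 4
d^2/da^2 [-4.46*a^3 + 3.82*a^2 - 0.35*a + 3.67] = 7.64 - 26.76*a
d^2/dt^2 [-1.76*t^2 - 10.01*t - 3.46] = -3.52000000000000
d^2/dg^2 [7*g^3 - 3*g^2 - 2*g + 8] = 42*g - 6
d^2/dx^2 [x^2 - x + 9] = 2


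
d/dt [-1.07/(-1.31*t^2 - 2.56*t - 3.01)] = (-2.8034*t - 2.7392)/(1.31*t^2 + 2.56*t + 3.01)^2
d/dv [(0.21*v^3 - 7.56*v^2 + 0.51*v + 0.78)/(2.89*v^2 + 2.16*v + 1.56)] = (0.6069*v^4 + 0.907199999999996*v^3 - 16.8207*v^2 - 28.0956*v - 0.8892)/(8.3521*v^4 + 12.4848*v^3 + 13.6824*v^2 + 6.7392*v + 2.4336)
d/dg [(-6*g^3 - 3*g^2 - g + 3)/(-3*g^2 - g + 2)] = (18*g^4 + 12*g^3 - 36*g^2 + 6*g + 1)/(9*g^4 + 6*g^3 - 11*g^2 - 4*g + 4)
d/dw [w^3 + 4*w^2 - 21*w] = 3*w^2 + 8*w - 21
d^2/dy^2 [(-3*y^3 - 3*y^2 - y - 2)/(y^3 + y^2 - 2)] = 2*(-3*y^5 - 51*y^4 - 65*y^3 - 36*y^2 - 54*y - 16)/(y^9 + 3*y^8 + 3*y^7 - 5*y^6 - 12*y^5 - 6*y^4 + 12*y^3 + 12*y^2 - 8)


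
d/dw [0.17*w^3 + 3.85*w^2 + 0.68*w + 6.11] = 0.51*w^2 + 7.7*w + 0.68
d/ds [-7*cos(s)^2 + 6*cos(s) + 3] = 2*(7*cos(s) - 3)*sin(s)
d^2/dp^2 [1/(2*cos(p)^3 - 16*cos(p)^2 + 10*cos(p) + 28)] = ((23*cos(p) - 64*cos(2*p) + 9*cos(3*p))*(cos(p)^3 - 8*cos(p)^2 + 5*cos(p) + 14)/8 + (3*cos(p)^2 - 16*cos(p) + 5)^2*sin(p)^2)/(cos(p)^3 - 8*cos(p)^2 + 5*cos(p) + 14)^3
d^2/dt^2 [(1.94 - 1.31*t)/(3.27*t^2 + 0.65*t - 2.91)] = (-(1.31*t - 1.94)*(6.54*t + 0.65)*(13.08*t + 1.3) + (25.7022*t - 10.9846)*(3.27*t^2 + 0.65*t - 2.91))/(3.27*t^2 + 0.65*t - 2.91)^3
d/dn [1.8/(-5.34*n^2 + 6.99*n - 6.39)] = (19.224*n - 12.582)/(5.34*n^2 - 6.99*n + 6.39)^2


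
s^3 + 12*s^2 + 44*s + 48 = (s + 2)*(s + 4)*(s + 6)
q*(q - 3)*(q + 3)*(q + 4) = q^4 + 4*q^3 - 9*q^2 - 36*q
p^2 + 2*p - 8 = (p - 2)*(p + 4)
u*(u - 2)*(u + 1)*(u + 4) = u^4 + 3*u^3 - 6*u^2 - 8*u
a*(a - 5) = a^2 - 5*a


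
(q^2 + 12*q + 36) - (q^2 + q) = 11*q + 36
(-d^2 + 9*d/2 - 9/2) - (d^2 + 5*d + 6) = -2*d^2 - d/2 - 21/2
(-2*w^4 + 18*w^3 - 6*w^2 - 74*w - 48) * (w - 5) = -2*w^5 + 28*w^4 - 96*w^3 - 44*w^2 + 322*w + 240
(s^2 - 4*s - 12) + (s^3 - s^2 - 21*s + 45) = s^3 - 25*s + 33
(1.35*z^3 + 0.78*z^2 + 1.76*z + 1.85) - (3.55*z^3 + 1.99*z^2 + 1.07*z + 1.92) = -2.2*z^3 - 1.21*z^2 + 0.69*z - 0.0699999999999998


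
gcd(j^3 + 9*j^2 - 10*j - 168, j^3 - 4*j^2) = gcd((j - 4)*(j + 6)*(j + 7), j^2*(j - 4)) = j - 4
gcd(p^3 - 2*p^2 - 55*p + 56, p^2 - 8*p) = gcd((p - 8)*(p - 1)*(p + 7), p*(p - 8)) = p - 8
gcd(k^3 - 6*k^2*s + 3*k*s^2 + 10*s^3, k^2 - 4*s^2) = -k + 2*s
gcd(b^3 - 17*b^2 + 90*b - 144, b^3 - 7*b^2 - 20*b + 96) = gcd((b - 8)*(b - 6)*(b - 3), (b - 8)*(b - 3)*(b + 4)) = b^2 - 11*b + 24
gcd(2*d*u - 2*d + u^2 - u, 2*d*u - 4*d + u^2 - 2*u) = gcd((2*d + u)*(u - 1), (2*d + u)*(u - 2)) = 2*d + u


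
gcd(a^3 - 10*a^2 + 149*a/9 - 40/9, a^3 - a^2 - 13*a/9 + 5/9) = a^2 - 2*a + 5/9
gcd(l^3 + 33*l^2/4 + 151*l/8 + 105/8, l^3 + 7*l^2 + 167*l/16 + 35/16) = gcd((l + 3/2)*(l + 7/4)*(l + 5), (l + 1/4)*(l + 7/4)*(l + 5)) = l^2 + 27*l/4 + 35/4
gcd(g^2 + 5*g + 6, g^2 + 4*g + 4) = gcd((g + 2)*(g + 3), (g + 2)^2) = g + 2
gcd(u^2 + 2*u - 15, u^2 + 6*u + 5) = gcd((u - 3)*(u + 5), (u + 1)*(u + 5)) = u + 5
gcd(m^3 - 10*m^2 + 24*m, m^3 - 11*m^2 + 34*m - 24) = m^2 - 10*m + 24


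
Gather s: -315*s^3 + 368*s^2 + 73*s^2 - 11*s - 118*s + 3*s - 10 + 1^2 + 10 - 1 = -315*s^3 + 441*s^2 - 126*s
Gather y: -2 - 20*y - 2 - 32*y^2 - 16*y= -32*y^2 - 36*y - 4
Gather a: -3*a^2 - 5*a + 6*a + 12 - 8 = -3*a^2 + a + 4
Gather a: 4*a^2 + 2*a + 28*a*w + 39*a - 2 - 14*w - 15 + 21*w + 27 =4*a^2 + a*(28*w + 41) + 7*w + 10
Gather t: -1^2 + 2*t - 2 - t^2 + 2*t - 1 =-t^2 + 4*t - 4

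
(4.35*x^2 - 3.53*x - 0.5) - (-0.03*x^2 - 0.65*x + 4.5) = 4.38*x^2 - 2.88*x - 5.0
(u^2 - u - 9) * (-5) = -5*u^2 + 5*u + 45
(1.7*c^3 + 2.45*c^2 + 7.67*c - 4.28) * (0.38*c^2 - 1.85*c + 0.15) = 0.646*c^5 - 2.214*c^4 - 1.3629*c^3 - 15.4484*c^2 + 9.0685*c - 0.642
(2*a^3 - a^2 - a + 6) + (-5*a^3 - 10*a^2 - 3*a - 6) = -3*a^3 - 11*a^2 - 4*a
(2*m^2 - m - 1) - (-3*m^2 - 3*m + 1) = 5*m^2 + 2*m - 2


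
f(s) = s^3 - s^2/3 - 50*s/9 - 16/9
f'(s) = 3*s^2 - 2*s/3 - 50/9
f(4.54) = 59.71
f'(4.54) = 53.25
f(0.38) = -3.88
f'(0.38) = -5.38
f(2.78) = 1.69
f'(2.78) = 15.78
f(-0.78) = 1.88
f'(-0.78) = -3.21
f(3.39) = 14.52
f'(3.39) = 26.66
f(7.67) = 387.22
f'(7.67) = 165.82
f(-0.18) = -0.79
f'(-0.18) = -5.34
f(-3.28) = -22.43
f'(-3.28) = 28.91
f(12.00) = 1611.56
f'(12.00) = 418.44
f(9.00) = 650.22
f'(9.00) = 231.44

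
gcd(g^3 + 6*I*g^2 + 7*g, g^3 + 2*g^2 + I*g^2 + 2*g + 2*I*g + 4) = g - I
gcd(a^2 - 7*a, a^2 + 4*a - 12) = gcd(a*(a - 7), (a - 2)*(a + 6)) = 1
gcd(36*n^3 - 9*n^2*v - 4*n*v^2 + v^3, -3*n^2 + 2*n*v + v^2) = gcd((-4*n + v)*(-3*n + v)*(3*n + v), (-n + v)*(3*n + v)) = 3*n + v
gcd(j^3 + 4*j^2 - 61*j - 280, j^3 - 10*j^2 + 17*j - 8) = j - 8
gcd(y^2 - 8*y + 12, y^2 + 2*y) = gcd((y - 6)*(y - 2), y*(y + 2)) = 1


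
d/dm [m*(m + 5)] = 2*m + 5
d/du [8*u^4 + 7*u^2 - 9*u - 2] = 32*u^3 + 14*u - 9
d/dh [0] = 0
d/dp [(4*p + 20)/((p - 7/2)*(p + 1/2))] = 16*(-4*p^2 - 40*p + 53)/(16*p^4 - 96*p^3 + 88*p^2 + 168*p + 49)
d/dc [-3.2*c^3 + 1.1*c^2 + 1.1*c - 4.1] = -9.6*c^2 + 2.2*c + 1.1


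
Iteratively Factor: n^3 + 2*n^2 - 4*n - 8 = (n + 2)*(n^2 - 4) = (n - 2)*(n + 2)*(n + 2)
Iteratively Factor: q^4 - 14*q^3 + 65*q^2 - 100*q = (q - 5)*(q^3 - 9*q^2 + 20*q) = (q - 5)*(q - 4)*(q^2 - 5*q) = q*(q - 5)*(q - 4)*(q - 5)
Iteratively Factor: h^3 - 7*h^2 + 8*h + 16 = (h - 4)*(h^2 - 3*h - 4) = (h - 4)^2*(h + 1)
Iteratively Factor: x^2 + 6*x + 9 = (x + 3)*(x + 3)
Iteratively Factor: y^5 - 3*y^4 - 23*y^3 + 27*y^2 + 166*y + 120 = (y - 4)*(y^4 + y^3 - 19*y^2 - 49*y - 30) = (y - 4)*(y + 1)*(y^3 - 19*y - 30) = (y - 4)*(y + 1)*(y + 2)*(y^2 - 2*y - 15) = (y - 5)*(y - 4)*(y + 1)*(y + 2)*(y + 3)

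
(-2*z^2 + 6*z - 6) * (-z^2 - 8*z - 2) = 2*z^4 + 10*z^3 - 38*z^2 + 36*z + 12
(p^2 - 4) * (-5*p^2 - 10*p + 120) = -5*p^4 - 10*p^3 + 140*p^2 + 40*p - 480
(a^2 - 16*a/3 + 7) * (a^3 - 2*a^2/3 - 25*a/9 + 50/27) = a^5 - 6*a^4 + 70*a^3/9 + 12*a^2 - 2375*a/81 + 350/27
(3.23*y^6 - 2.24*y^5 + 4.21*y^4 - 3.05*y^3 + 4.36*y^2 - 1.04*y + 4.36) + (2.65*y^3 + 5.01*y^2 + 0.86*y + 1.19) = 3.23*y^6 - 2.24*y^5 + 4.21*y^4 - 0.4*y^3 + 9.37*y^2 - 0.18*y + 5.55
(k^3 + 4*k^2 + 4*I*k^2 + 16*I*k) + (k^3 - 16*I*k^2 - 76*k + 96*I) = 2*k^3 + 4*k^2 - 12*I*k^2 - 76*k + 16*I*k + 96*I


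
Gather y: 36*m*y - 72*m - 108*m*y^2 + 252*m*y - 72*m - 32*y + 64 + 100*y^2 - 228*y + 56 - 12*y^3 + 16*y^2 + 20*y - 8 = -144*m - 12*y^3 + y^2*(116 - 108*m) + y*(288*m - 240) + 112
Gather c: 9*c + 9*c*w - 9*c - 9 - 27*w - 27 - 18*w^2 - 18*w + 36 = 9*c*w - 18*w^2 - 45*w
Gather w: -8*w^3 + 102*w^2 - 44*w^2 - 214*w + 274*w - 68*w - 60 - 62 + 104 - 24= -8*w^3 + 58*w^2 - 8*w - 42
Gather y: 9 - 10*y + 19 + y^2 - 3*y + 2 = y^2 - 13*y + 30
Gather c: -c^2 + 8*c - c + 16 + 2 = -c^2 + 7*c + 18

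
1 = 1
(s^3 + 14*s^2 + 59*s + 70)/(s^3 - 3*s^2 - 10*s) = (s^2 + 12*s + 35)/(s*(s - 5))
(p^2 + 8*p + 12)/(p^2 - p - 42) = (p + 2)/(p - 7)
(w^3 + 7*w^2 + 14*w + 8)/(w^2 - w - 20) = (w^2 + 3*w + 2)/(w - 5)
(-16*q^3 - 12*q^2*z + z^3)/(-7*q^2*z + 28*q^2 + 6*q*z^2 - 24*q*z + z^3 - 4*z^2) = (16*q^3 + 12*q^2*z - z^3)/(7*q^2*z - 28*q^2 - 6*q*z^2 + 24*q*z - z^3 + 4*z^2)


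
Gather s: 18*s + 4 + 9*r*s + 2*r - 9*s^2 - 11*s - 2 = 2*r - 9*s^2 + s*(9*r + 7) + 2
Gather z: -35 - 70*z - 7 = -70*z - 42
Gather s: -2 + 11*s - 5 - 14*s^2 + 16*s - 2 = -14*s^2 + 27*s - 9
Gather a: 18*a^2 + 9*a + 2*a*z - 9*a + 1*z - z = 18*a^2 + 2*a*z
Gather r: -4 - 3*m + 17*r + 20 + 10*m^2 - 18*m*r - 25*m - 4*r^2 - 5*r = 10*m^2 - 28*m - 4*r^2 + r*(12 - 18*m) + 16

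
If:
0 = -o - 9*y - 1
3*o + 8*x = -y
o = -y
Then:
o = 1/8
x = -1/32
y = -1/8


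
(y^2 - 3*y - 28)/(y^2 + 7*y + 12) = (y - 7)/(y + 3)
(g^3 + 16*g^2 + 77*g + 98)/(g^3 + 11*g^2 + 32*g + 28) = (g + 7)/(g + 2)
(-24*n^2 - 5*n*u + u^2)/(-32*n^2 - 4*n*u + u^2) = (3*n + u)/(4*n + u)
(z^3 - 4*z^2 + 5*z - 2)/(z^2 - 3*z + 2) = z - 1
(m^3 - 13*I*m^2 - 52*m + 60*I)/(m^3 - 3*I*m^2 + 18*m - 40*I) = (m - 6*I)/(m + 4*I)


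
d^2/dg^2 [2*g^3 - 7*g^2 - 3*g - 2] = 12*g - 14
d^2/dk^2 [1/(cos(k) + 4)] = (sin(k)^2 + 4*cos(k) + 1)/(cos(k) + 4)^3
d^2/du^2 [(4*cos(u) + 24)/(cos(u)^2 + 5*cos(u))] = 4*(-19*sin(u)^4/cos(u)^3 + sin(u)^2 - 89 - 152/cos(u) + 180/cos(u)^2 + 319/cos(u)^3)/(cos(u) + 5)^3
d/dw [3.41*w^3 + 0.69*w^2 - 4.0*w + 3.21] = 10.23*w^2 + 1.38*w - 4.0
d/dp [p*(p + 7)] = 2*p + 7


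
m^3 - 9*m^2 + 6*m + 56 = (m - 7)*(m - 4)*(m + 2)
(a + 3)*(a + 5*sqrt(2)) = a^2 + 3*a + 5*sqrt(2)*a + 15*sqrt(2)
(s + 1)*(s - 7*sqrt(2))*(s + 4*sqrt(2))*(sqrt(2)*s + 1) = sqrt(2)*s^4 - 5*s^3 + sqrt(2)*s^3 - 59*sqrt(2)*s^2 - 5*s^2 - 59*sqrt(2)*s - 56*s - 56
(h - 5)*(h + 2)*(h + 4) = h^3 + h^2 - 22*h - 40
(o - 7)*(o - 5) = o^2 - 12*o + 35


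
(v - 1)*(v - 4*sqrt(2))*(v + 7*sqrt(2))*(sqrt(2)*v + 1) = sqrt(2)*v^4 - sqrt(2)*v^3 + 7*v^3 - 53*sqrt(2)*v^2 - 7*v^2 - 56*v + 53*sqrt(2)*v + 56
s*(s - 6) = s^2 - 6*s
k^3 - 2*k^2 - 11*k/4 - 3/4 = (k - 3)*(k + 1/2)^2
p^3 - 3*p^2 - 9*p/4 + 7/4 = (p - 7/2)*(p - 1/2)*(p + 1)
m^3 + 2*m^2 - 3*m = m*(m - 1)*(m + 3)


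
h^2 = h^2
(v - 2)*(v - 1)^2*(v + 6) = v^4 + 2*v^3 - 19*v^2 + 28*v - 12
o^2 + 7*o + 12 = (o + 3)*(o + 4)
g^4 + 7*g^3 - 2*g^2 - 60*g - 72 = (g - 3)*(g + 2)^2*(g + 6)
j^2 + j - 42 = (j - 6)*(j + 7)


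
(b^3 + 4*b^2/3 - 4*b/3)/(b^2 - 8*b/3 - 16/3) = b*(-3*b^2 - 4*b + 4)/(-3*b^2 + 8*b + 16)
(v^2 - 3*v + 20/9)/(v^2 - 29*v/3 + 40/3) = (v - 4/3)/(v - 8)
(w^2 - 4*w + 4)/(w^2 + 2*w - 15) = (w^2 - 4*w + 4)/(w^2 + 2*w - 15)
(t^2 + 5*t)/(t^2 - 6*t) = (t + 5)/(t - 6)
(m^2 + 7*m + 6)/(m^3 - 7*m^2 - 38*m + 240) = (m + 1)/(m^2 - 13*m + 40)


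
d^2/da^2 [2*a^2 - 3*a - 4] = 4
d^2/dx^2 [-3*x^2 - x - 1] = -6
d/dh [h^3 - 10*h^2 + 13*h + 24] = 3*h^2 - 20*h + 13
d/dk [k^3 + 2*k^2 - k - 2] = 3*k^2 + 4*k - 1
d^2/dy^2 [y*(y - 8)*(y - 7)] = 6*y - 30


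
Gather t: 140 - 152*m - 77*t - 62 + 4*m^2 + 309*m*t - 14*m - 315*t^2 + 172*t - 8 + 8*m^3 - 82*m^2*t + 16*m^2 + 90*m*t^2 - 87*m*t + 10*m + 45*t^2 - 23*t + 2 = 8*m^3 + 20*m^2 - 156*m + t^2*(90*m - 270) + t*(-82*m^2 + 222*m + 72) + 72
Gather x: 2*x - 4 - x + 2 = x - 2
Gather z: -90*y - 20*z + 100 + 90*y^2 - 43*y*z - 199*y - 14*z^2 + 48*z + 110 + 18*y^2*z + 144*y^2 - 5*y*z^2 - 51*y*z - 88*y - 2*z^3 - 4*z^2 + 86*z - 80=234*y^2 - 377*y - 2*z^3 + z^2*(-5*y - 18) + z*(18*y^2 - 94*y + 114) + 130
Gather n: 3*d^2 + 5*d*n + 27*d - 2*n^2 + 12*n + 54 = 3*d^2 + 27*d - 2*n^2 + n*(5*d + 12) + 54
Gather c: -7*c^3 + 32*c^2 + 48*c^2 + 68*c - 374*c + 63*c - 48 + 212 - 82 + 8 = -7*c^3 + 80*c^2 - 243*c + 90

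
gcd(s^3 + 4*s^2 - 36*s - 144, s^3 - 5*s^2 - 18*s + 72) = s^2 - 2*s - 24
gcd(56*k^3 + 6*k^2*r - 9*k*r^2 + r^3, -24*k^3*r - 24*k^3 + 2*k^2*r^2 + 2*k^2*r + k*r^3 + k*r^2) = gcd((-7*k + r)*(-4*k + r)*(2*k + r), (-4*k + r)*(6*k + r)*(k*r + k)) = -4*k + r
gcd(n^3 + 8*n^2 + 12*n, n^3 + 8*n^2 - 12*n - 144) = n + 6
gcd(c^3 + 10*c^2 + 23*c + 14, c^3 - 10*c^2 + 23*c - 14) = 1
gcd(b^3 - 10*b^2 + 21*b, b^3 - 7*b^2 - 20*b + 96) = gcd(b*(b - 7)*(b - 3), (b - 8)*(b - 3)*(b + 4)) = b - 3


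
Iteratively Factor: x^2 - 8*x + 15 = (x - 5)*(x - 3)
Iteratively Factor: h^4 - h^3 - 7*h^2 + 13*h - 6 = (h + 3)*(h^3 - 4*h^2 + 5*h - 2) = (h - 2)*(h + 3)*(h^2 - 2*h + 1) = (h - 2)*(h - 1)*(h + 3)*(h - 1)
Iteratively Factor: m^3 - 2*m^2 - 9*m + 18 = (m - 3)*(m^2 + m - 6) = (m - 3)*(m + 3)*(m - 2)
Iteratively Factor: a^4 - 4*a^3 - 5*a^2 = (a - 5)*(a^3 + a^2) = a*(a - 5)*(a^2 + a) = a*(a - 5)*(a + 1)*(a)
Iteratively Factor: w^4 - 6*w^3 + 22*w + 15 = (w - 3)*(w^3 - 3*w^2 - 9*w - 5) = (w - 3)*(w + 1)*(w^2 - 4*w - 5) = (w - 3)*(w + 1)^2*(w - 5)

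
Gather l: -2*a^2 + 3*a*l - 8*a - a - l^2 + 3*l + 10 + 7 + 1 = -2*a^2 - 9*a - l^2 + l*(3*a + 3) + 18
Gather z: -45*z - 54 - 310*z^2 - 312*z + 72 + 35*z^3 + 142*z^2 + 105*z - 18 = 35*z^3 - 168*z^2 - 252*z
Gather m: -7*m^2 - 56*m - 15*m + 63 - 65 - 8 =-7*m^2 - 71*m - 10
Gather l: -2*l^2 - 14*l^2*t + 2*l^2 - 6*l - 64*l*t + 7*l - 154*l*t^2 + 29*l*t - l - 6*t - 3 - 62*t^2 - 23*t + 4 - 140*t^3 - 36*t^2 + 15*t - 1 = -14*l^2*t + l*(-154*t^2 - 35*t) - 140*t^3 - 98*t^2 - 14*t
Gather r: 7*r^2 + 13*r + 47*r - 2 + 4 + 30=7*r^2 + 60*r + 32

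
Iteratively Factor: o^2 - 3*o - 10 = (o - 5)*(o + 2)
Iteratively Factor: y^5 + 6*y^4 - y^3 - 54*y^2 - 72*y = (y + 2)*(y^4 + 4*y^3 - 9*y^2 - 36*y) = (y - 3)*(y + 2)*(y^3 + 7*y^2 + 12*y) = (y - 3)*(y + 2)*(y + 4)*(y^2 + 3*y) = y*(y - 3)*(y + 2)*(y + 4)*(y + 3)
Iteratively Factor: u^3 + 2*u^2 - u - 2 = (u + 2)*(u^2 - 1) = (u - 1)*(u + 2)*(u + 1)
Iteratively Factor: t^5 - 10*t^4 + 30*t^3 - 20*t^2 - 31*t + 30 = (t + 1)*(t^4 - 11*t^3 + 41*t^2 - 61*t + 30) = (t - 2)*(t + 1)*(t^3 - 9*t^2 + 23*t - 15) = (t - 2)*(t - 1)*(t + 1)*(t^2 - 8*t + 15) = (t - 5)*(t - 2)*(t - 1)*(t + 1)*(t - 3)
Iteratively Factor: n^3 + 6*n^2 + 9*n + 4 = (n + 1)*(n^2 + 5*n + 4) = (n + 1)*(n + 4)*(n + 1)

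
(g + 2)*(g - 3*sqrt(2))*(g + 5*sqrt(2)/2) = g^3 - sqrt(2)*g^2/2 + 2*g^2 - 15*g - sqrt(2)*g - 30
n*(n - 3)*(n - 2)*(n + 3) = n^4 - 2*n^3 - 9*n^2 + 18*n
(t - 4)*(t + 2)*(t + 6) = t^3 + 4*t^2 - 20*t - 48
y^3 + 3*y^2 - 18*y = y*(y - 3)*(y + 6)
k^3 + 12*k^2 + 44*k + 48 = (k + 2)*(k + 4)*(k + 6)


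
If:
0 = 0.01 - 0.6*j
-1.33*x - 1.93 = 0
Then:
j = 0.02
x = -1.45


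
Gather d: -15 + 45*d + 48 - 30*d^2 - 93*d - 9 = -30*d^2 - 48*d + 24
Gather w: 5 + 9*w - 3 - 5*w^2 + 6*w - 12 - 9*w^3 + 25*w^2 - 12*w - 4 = -9*w^3 + 20*w^2 + 3*w - 14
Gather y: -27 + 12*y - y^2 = -y^2 + 12*y - 27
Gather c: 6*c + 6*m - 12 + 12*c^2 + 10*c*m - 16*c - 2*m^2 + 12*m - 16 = 12*c^2 + c*(10*m - 10) - 2*m^2 + 18*m - 28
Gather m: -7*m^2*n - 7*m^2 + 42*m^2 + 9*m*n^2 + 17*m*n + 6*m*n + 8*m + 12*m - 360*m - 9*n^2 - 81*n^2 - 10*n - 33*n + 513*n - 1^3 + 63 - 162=m^2*(35 - 7*n) + m*(9*n^2 + 23*n - 340) - 90*n^2 + 470*n - 100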